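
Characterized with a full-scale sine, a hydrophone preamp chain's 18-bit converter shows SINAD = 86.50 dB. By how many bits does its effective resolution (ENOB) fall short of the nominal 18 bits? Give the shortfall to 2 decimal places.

Effective bits = (86.50 − 1.76)/6.02 = 14.0764.
Shortfall = 18 − 14.0764 = 3.9236 bits.

3.92 bits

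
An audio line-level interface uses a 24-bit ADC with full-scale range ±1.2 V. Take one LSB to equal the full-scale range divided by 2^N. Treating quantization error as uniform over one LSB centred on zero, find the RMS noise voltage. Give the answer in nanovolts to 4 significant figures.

41.30 nV

Range = 1.2 − (-1.2) = 2.4 V.
LSB = 2.4 V / 2^24 = 143.051 nV.
V_rms = LSB/√12 = 143.051 nV / √12 = 41.30 nV.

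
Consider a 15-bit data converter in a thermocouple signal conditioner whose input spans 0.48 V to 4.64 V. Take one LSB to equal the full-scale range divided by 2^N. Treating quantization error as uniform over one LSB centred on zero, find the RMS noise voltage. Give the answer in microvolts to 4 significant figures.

Span: 4.64 V − (0.48 V) = 4.16 V.
LSB = 4.16 V ÷ 2^15 = 4.16/32768 V = 126.953 µV.
σ_q = LSB/√12 = 126.953 µV/3.4641 = 36.65 µV.

36.65 µV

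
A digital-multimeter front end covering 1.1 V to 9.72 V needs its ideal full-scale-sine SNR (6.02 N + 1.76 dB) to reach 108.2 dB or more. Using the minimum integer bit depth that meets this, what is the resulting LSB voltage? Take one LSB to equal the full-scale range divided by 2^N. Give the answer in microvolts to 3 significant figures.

32.9 µV

Full-scale range = 9.72 V − (1.1 V) = 8.62 V.
6.02 N + 1.76 ≥ 108.2 gives N ≥ 17.681, so the minimum integer is 18.
Step size = 8.62/262144 V = 32.9 µV.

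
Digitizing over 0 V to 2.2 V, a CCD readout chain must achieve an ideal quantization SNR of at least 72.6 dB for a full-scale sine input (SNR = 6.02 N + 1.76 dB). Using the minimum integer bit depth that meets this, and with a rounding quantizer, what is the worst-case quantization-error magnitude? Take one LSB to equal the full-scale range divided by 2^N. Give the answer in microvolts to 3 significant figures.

Full-scale range = 2.2 V.
N ≥ (72.6 − 1.76)/6.02 = 11.767 → N_min = 12.
LSB = 2.2 V / 2^12 = 0.53711 mV.
Max error for round-to-nearest is LSB/2 = 269 µV.

269 µV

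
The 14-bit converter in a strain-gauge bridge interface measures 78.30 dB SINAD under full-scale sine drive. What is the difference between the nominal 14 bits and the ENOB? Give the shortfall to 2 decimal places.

1.29 bits

N_eff = (78.30 − 1.76)/6.02 = 12.7143 bits.
14 − 12.7143 = 1.29 bits below nominal.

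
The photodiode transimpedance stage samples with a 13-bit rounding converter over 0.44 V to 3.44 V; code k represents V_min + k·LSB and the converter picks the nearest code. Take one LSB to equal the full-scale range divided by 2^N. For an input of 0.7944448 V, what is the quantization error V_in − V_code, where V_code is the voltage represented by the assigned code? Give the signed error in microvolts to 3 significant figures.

−47.4 µV

The full-scale span is 3.44 − (0.44) = 3 V. LSB = 3 V / 2^13 ≈ 366.2 µV.
Position in LSBs: (0.7944448 − (0.44)) × 8192/3 = 967.8706; rounding gives k = 968.
V_code = V_min + k × range/2^13 = 0.44 + 968 × 3/8192 = 0.7944921875 V.
V_in − V_code = 0.7944448 − (0.7944921875) = −47.4 µV.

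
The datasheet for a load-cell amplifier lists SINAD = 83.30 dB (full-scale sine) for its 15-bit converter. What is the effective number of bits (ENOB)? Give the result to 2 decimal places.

13.54 bits

ENOB = (SINAD − 1.76) / 6.02 = (83.30 − 1.76) / 6.02 = 81.54 / 6.02 = 13.5449.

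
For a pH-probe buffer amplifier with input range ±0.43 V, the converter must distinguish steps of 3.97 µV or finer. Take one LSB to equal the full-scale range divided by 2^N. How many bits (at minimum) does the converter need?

Range = 0.43 − (-0.43) = 0.86 V.
Need 2^N ≥ 0.86 V / 3.97 µV = 216600 → N_min = 18.

18 bits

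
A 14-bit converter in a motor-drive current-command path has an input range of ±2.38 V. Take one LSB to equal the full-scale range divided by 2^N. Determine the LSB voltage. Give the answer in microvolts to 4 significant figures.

Full-scale range = 2.38 V − (-2.38 V) = 4.76 V.
Number of codes = 2^14 = 16384.
Step size = 4.76/16384 V = 290.5 µV.

290.5 µV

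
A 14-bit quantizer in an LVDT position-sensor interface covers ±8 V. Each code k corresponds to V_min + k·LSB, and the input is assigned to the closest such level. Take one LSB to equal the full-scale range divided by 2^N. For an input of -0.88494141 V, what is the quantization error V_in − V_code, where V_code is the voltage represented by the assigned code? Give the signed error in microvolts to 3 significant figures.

−176 µV

Full-scale range = 8 V − (-8 V) = 16 V. LSB = 16 V / 2^14 ≈ 0.9766 mV.
(V_in − V_min)/LSB = (-0.88494141 − (-8)) × 16384/16 = 7285.8200 → nearest code k = 7286.
Reconstructed level: -8 + 7286 × 16/16384 V = -0.88476562500 V.
e = -0.88494141 − (-0.88476562500) = −176 µV.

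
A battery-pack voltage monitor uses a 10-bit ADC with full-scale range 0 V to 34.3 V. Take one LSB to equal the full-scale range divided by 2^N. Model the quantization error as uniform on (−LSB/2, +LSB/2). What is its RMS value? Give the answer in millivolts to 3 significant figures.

9.67 mV

Span = 34.3 V.
Step size = 34.3/1024 V = 33.496 mV.
For a uniform distribution on [−LSB/2, +LSB/2], V_rms = LSB/√12 = 33.496 mV/3.4641 = 9.67 mV.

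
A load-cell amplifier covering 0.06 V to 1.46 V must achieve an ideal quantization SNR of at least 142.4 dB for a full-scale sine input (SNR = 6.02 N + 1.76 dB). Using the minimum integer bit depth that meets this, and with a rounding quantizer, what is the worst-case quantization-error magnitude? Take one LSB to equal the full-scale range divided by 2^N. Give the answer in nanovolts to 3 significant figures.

41.7 nV

Range = 1.46 − (0.06) = 1.4 V.
6.02 N + 1.76 ≥ 142.4 gives N ≥ 23.362, so the minimum integer is 24.
LSB = 1.4 V / 2^24 = 83.447 nV.
Max error for round-to-nearest is LSB/2 = 41.7 nV.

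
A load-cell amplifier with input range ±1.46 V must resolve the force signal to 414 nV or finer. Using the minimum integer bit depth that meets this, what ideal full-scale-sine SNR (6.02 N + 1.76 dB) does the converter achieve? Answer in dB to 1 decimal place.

140.2 dB

Range = 1.46 − (-1.46) = 2.92 V.
Levels needed ≥ 2.92/414 nV = 7.053e6. 2^23 = 8388608 suffices, so N_min = 23.
SNR = 6.02 × 23 + 1.76 = 140.22 dB.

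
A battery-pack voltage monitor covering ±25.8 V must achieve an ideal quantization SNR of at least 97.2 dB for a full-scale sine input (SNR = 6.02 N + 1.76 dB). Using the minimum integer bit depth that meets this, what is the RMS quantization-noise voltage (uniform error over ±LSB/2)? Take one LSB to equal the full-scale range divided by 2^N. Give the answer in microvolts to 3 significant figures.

227 µV

The full-scale span is 25.8 − (-25.8) = 51.6 V.
Required N = ⌈(97.2 − 1.76)/6.02⌉ = ⌈15.854⌉ = 16.
Step size = 51.6/65536 V = 0.78735 mV.
RMS noise = LSB/√12 = 227 µV.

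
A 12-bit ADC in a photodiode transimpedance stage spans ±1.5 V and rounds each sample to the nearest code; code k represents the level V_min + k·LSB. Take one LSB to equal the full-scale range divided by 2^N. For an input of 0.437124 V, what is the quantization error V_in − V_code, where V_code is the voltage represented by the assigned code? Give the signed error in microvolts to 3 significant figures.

−132 µV

Span: 1.5 V − (-1.5 V) = 3 V. LSB = 3 V / 2^12 ≈ 0.7324 mV.
(V_in − V_min)/LSB = (0.437124 − (-1.5)) × 4096/3 = 2644.8200 → nearest code k = 2645.
Reconstructed level: -1.5 + 2645 × 3/4096 V = 0.4372558594 V.
e = 0.437124 − (0.4372558594) = −132 µV.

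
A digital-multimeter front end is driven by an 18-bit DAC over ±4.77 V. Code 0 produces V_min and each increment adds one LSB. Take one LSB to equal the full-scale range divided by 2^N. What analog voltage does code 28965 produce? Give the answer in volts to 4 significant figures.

-3.716 V

The full-scale span is 4.77 − (-4.77) = 9.54 V. LSB = 9.54 V / 2^18.
V_out = V_min + code × LSB = -4.77 V + 28965 × 9.54 V / 262144
      = -4.77 + 1.05410 = -3.71590 V.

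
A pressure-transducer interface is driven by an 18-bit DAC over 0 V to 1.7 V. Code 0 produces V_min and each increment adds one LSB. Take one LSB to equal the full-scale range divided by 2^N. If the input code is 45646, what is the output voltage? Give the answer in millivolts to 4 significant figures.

296.0 mV

V_FS = 1.7 V. LSB = 1.7 V / 2^18.
V_out = 0 + 45646 × (1.7/262144) V
      = 0 V + 0.296014 V = 0.296014 V.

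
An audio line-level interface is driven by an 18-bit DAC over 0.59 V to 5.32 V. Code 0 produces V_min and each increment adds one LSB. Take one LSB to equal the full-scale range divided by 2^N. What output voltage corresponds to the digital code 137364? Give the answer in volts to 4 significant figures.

Range = 5.32 − (0.59) = 4.73 V. LSB = 4.73 V / 2^18.
V_out = V_min + code × LSB = 0.59 V + 137364 × 4.73 V / 262144
      = 0.59 + 2.47853 = 3.06853 V.

3.069 V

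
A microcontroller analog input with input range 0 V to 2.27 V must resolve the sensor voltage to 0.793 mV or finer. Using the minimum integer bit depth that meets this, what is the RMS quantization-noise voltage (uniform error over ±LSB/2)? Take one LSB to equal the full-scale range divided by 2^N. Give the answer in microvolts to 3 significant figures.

160 µV

Full-scale range = 2.27 V.
Required number of levels: 2.27/0.793 mV = 2862.5; smallest N with 2^N ≥ that is 12.
Step size = 2.27/4096 V = 0.55420 mV.
V_rms = LSB/√12 = 160 µV.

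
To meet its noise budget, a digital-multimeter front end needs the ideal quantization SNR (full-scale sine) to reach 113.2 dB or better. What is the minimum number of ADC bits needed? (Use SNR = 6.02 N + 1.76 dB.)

19 bits

Solving 6.02 N ≥ 113.2 − 1.76: N ≥ 18.512. Round up → N = 19.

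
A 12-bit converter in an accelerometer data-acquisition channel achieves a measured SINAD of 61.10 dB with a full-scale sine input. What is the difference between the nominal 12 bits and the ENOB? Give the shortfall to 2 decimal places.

ENOB = (SINAD − 1.76)/6.02 = (61.10 − 1.76)/6.02 = 9.8571 bits.
12 − 9.8571 = 2.14 bits below nominal.

2.14 bits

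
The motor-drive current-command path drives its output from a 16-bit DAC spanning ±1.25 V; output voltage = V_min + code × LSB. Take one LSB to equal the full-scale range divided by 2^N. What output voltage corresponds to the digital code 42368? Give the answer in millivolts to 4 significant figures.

Span: 1.25 V − (-1.25 V) = 2.5 V. LSB = 2.5 V / 2^16.
V_out = -1.25 + 42368 × (2.5/65536) V
      = -1.25 V + 1.61621 V = 0.366211 V.

366.2 mV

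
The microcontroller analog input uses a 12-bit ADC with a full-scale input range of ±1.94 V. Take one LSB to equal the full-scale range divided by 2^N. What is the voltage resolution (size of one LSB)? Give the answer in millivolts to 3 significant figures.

Span: 1.94 V − (-1.94 V) = 3.88 V.
There are 2^12 = 4096 steps.
Step size = 3.88/4096 V = 0.947 mV.

0.947 mV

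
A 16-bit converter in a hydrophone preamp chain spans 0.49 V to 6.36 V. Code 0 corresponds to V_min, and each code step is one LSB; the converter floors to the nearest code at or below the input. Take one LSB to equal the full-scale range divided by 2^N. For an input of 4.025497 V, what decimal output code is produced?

The full-scale span is 6.36 − (0.49) = 5.87 V. LSB = 5.87 V / 2^16 ≈ 89.57 µV.
(V_in − V_min) × 2^16/range = (4.025497 − (0.49)) × 65536/5.87 = 39472.288.
Floor → code = 39472.

39472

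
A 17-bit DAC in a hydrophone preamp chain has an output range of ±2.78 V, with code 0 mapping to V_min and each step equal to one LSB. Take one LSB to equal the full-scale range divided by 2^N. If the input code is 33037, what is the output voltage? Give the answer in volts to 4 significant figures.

The full-scale span is 2.78 − (-2.78) = 5.56 V. LSB = 5.56 V / 2^17.
V_out = V_min + code × LSB = -2.78 V + 33037 × 5.56 V / 131072
      = -2.78 V + 1.40141 V = -1.37859 V.

-1.379 V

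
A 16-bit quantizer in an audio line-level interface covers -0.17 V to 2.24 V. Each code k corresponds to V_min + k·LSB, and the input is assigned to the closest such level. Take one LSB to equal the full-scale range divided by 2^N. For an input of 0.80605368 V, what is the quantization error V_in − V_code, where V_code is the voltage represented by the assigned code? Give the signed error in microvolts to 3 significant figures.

+6.62 µV

Span: 2.24 V − (-0.17 V) = 2.41 V. LSB = 2.41 V / 2^16 ≈ 36.77 µV.
Position in LSBs: (0.80605368 − (-0.17)) × 65536/2.41 = 26542.1801; rounding gives k = 26542.
Reconstructed level: -0.17 + 26542 × 2.41/65536 V = 0.80604705811 V.
V_in − V_code = 0.80605368 − (0.80604705811) = +6.62 µV.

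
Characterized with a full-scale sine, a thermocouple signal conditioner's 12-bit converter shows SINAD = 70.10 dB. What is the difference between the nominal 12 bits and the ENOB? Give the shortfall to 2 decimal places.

ENOB = (SINAD − 1.76)/6.02 = (70.10 − 1.76)/6.02 = 11.3522 bits.
12 − 11.3522 = 0.65 bits below nominal.

0.65 bits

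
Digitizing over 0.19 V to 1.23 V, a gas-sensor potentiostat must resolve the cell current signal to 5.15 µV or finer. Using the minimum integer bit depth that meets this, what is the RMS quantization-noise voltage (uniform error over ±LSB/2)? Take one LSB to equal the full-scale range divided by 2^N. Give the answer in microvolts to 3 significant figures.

Span: 1.23 V − (0.19 V) = 1.04 V.
Required number of levels: 1.04/5.15 µV = 201940; smallest N with 2^N ≥ that is 18.
LSB = 1.04 V ÷ 2^18 = 1.04/262144 V = 3.9673 µV.
V_rms = LSB/√12 = 1.15 µV.

1.15 µV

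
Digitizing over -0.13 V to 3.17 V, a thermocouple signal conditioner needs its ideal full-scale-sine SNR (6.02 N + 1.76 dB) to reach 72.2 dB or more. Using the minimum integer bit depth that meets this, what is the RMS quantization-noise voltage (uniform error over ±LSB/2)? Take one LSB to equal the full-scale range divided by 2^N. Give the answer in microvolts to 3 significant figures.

233 µV

Range = 3.17 − (-0.13) = 3.3 V.
Solving 6.02 N ≥ 72.2 − 1.76: N ≥ 11.701. Round up → N = 12.
LSB = 3.3 V / 2^12 = 0.80566 mV.
V_rms = LSB/√12 = 233 µV.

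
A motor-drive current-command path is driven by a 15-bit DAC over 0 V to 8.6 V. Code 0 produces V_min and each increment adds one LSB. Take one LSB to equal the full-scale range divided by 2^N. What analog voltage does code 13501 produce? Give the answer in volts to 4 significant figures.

3.543 V

Range is 8.6 V. LSB = 8.6 V / 2^15.
V_out = V_min + code × LSB = 0 V + 13501 × 8.6 V / 32768
      = 0 V + 3.54335 V = 3.54335 V.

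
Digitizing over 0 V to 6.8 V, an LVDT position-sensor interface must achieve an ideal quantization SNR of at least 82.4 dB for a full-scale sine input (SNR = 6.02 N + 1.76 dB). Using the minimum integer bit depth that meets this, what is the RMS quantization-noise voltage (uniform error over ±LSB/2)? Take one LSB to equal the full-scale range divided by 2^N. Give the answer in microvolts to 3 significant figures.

Range is 6.8 V.
N ≥ (82.4 − 1.76)/6.02 = 13.395 → N_min = 14.
LSB = 6.8 V ÷ 2^14 = 6.8/16384 V = 415.04 µV.
RMS noise = LSB/√12 = 120 µV.

120 µV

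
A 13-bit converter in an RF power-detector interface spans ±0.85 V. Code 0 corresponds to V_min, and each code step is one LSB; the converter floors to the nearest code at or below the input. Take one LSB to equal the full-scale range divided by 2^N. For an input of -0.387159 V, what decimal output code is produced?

2230

The full-scale span is 0.85 − (-0.85) = 1.7 V. LSB = 1.7 V / 2^13 ≈ 207.5 µV.
V_in − V_min = -0.387159 − (-0.85) = 0.462841 V.
Divide by LSB: 0.462841 × 8192/1.7 = 2230.3491.
Truncating gives code 2230.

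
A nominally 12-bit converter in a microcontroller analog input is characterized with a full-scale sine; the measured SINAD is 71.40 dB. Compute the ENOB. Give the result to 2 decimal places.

11.57 bits

Inverting SNR = 6.02 N + 1.76: N_eff = (71.40 − 1.76)/6.02 = 11.5681.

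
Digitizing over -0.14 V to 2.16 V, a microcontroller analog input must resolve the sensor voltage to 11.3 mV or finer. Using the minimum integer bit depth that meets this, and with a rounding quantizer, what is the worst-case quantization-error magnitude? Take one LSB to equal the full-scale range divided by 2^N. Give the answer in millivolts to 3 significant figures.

4.49 mV

Range = 2.16 − (-0.14) = 2.3 V.
Required number of levels: 2.3/11.3 mV = 203.54; smallest N with 2^N ≥ that is 8.
Step size = 2.3/256 V = 8.9844 mV.
Max error for round-to-nearest is LSB/2 = 4.49 mV.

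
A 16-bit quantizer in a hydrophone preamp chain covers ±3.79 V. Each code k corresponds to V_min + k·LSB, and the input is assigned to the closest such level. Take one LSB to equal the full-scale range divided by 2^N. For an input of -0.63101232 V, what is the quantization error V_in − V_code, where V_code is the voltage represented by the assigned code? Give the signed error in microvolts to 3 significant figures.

The full-scale span is 3.79 − (-3.79) = 7.58 V. LSB = 7.58 V / 2^16 ≈ 115.7 µV.
(V_in − V_min)/LSB = (-0.63101232 − (-3.79)) × 65536/7.58 = 27312.3241 → nearest code k = 27312.
Reconstructed level: -3.79 + 27312 × 7.58/65536 V = -0.63104980469 V.
Error = V_in − V_code = -0.63101232 − (-0.63104980469) = +37.5 µV.

+37.5 µV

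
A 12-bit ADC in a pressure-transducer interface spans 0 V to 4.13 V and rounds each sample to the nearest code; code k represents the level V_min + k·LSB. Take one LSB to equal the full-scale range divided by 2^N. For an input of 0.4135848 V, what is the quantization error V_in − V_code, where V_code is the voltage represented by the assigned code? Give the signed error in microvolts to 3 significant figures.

Range is 4.13 V. LSB = 4.13 V / 2^12 ≈ 1.008 mV.
(V_in − V_min)/LSB = (0.4135848 − (0)) × 4096/4.13 = 410.1800 → nearest code k = 410.
V_code = V_min + k × range/2^12 = 0 + 410 × 4.13/4096 = 0.4134033203 V.
Error = V_in − V_code = 0.4135848 − (0.4134033203) = +181 µV.

+181 µV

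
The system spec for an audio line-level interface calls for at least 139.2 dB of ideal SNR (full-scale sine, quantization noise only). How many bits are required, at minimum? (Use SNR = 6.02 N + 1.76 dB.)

23 bits

Solving 6.02 N ≥ 139.2 − 1.76: N ≥ 22.831. Round up → N = 23.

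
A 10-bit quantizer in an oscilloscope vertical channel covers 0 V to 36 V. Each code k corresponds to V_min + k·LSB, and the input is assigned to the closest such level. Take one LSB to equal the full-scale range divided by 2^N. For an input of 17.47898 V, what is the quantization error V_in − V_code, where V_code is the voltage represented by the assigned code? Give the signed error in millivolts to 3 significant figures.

+6.32 mV

Full-scale range = 36 V. LSB = 36 V / 2^10 ≈ 35.16 mV.
(V_in − V_min)/LSB = (17.47898 − (0)) × 1024/36 = 497.1799 → nearest code k = 497.
V_code = 0 + (497/1024) × 36 = 17.47265625 V.
e = 17.47898 − (17.47265625) = +6.32 mV.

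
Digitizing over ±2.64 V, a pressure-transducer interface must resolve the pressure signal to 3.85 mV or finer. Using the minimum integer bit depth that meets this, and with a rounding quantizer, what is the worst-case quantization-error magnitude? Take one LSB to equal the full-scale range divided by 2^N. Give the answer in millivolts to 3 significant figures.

Full-scale range = 2.64 V − (-2.64 V) = 5.28 V.
Need 2^N ≥ 5.28 V / 3.85 mV = 1371 → N_min = 11.
LSB = 5.28 V ÷ 2^11 = 5.28/2048 V = 2.5781 mV.
Half an LSB is 1.29 mV.

1.29 mV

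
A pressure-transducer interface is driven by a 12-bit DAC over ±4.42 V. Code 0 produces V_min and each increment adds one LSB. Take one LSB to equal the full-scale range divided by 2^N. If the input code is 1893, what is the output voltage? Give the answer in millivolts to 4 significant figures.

The full-scale span is 4.42 − (-4.42) = 8.84 V. LSB = 8.84 V / 2^12.
Output = V_min + (1893/4096) × range = -4.42 + 0.462158 × 8.84 V
      = -4.42 + 4.08548 = -0.334521 V.

-334.5 mV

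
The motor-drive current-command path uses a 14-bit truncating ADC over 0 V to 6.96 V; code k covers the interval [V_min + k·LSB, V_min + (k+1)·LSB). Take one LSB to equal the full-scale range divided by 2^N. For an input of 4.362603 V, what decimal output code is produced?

10269

Full-scale range = 6.96 V. LSB = 6.96 V / 2^14 ≈ 424.8 µV.
V_in − V_min = 4.362603 − (0) = 4.362603 V.
Divide by LSB: 4.362603 × 16384/6.96 = 10269.6678.
Truncating gives code 10269.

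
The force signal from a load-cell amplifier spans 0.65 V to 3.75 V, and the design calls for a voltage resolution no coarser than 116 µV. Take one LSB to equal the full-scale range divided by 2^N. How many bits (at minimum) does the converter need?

15 bits

Span: 3.75 V − (0.65 V) = 3.1 V.
Levels needed ≥ 3.1/116 µV = 26720. 2^15 = 32768 suffices, so N_min = 15.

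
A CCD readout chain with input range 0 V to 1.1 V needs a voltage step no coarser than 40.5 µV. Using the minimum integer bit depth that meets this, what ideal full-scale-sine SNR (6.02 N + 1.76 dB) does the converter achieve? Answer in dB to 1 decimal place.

92.1 dB

Full-scale range = 1.1 V.
1.1 V / 40.5 µV = 27160. Since 2^14 = 16384 and 2^15 = 32768, N = 15.
Ideal SNR at N = 15: 6.02·15 + 1.76 = 92.1 dB.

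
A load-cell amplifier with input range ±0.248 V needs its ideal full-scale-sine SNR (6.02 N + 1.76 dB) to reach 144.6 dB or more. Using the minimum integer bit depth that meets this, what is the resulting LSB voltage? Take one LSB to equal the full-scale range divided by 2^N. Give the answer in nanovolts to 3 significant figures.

Range = 0.248 − (-0.248) = 0.496 V.
6.02 N + 1.76 ≥ 144.6 gives N ≥ 23.728, so the minimum integer is 24.
LSB = 0.496 V / 2^24 = 29.6 nV.

29.6 nV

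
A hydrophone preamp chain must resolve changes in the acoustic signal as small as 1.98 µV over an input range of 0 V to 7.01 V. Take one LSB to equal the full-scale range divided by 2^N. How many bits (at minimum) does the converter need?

22 bits

Range is 7.01 V.
Levels needed ≥ 7.01/1.98 µV = 3.540e6. 2^22 = 4194304 suffices, so N_min = 22.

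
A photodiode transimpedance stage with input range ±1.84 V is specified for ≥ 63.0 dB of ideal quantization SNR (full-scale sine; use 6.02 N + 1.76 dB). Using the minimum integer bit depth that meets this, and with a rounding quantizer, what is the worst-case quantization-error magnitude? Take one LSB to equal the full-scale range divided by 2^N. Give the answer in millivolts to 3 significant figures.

Full-scale range = 1.84 V − (-1.84 V) = 3.68 V.
Required N = ⌈(63.0 − 1.76)/6.02⌉ = ⌈10.173⌉ = 11.
One LSB is 3.68 V / 2048 = 1.7969 mV.
|e|_max = LSB/2 = 0.898 mV.

0.898 mV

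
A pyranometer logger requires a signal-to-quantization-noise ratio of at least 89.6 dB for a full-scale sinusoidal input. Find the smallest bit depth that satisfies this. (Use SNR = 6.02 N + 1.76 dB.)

15 bits

Solving 6.02 N ≥ 89.6 − 1.76: N ≥ 14.591. Round up → N = 15.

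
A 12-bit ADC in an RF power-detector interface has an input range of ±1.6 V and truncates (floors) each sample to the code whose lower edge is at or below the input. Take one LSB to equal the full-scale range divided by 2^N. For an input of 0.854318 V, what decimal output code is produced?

3141

Range = 1.6 − (-1.6) = 3.2 V. LSB = 3.2 V / 2^12 ≈ 0.7812 mV.
code = ⌊(V_in − V_min)/LSB⌋ = ⌊(V_in − V_min) × 2^12 / range⌋
     = ⌊(0.854318 − (-1.6)) × 4096 / 3.2⌋ = ⌊2.454318 × 4096/3.2⌋
     = ⌊3141.527⌋ = 3141.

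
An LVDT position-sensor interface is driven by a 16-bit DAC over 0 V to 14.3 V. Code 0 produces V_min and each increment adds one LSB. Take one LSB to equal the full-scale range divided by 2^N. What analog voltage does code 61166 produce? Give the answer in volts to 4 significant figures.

Span = 14.3 V. LSB = 14.3 V / 2^16.
Output = V_min + (61166/65536) × range = 0 + 0.933319 × 14.3 V
      = 0 V + 13.3465 V = 13.3465 V.

13.35 V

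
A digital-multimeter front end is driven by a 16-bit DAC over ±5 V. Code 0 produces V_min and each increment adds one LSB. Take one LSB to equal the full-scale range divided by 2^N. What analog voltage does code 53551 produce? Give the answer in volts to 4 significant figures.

Span: 5 V − (-5 V) = 10 V. LSB = 10 V / 2^16.
V_out = -5 + 53551 × (10/65536) V
      = -5 + 8.17123 = 3.17123 V.

3.171 V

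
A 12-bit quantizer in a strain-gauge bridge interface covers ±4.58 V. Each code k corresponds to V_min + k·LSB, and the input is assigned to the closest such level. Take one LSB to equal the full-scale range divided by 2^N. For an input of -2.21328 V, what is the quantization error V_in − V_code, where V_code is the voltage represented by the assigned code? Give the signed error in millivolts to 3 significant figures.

+0.685 mV

Full-scale range = 4.58 V − (-4.58 V) = 9.16 V. LSB = 9.16 V / 2^12 ≈ 2.236 mV.
(V_in − V_min)/LSB = (-2.21328 − (-4.58)) × 4096/9.16 = 1058.3062 → nearest code k = 1058.
V_code = -4.58 + (1058/4096) × 9.16 = -2.213964844 V.
V_in − V_code = -2.21328 − (-2.213964844) = +0.685 mV.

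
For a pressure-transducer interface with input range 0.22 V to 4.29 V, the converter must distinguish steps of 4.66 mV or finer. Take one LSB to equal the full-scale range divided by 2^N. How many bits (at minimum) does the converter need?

Range = 4.29 − (0.22) = 4.07 V.
Need 2^N ≥ 4.07 V / 4.66 mV = 873.4 → N_min = 10.

10 bits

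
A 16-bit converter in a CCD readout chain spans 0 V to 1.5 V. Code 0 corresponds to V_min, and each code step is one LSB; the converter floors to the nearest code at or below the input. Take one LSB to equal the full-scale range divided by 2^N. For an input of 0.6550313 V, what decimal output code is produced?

Range is 1.5 V. LSB = 1.5 V / 2^16 ≈ 22.89 µV.
V_in − V_min = 0.6550313 − (0) = 0.6550313 V.
Divide by LSB: 0.6550313 × 65536/1.5 = 28618.7542.
Truncating gives code 28618.

28618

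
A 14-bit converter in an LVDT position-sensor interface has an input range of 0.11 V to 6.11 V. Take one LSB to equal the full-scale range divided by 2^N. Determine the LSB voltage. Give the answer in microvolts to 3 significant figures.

366 µV

Range = 6.11 − (0.11) = 6 V.
2^14 = 16384 levels.
LSB = 6 V ÷ 2^14 = 6/16384 V = 366 µV.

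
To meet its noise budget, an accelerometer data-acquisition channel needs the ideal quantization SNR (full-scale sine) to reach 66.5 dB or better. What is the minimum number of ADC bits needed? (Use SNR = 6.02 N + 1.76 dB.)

Required N = ⌈(66.5 − 1.76)/6.02⌉ = ⌈10.754⌉ = 11.

11 bits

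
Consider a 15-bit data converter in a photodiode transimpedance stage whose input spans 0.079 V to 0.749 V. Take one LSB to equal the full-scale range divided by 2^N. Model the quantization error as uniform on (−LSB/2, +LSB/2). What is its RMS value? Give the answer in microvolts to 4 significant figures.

5.902 µV

Full-scale range = 0.749 V − (0.079 V) = 0.67 V.
LSB = 0.67 V ÷ 2^15 = 0.67/32768 V = 20.4468 µV.
V_rms = LSB/√12 = 20.4468 µV / √12 = 5.902 µV.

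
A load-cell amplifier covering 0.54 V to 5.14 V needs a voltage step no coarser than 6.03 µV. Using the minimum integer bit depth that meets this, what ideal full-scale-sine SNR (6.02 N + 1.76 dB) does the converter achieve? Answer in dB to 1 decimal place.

122.2 dB

The full-scale span is 5.14 − (0.54) = 4.6 V.
Need 2^N ≥ 4.6 V / 6.03 µV = 762900 → N_min = 20.
6.02(20) + 1.76 = 122.16 dB.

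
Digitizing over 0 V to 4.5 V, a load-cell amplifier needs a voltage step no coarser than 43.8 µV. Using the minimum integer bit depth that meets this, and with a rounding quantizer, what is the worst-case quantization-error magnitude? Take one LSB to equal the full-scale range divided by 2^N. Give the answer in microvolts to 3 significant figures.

17.2 µV

Range is 4.5 V.
Required number of levels: 4.5/43.8 µV = 102740; smallest N with 2^N ≥ that is 17.
LSB = 4.5 V ÷ 2^17 = 4.5/131072 V = 34.332 µV.
Max error for round-to-nearest is LSB/2 = 17.2 µV.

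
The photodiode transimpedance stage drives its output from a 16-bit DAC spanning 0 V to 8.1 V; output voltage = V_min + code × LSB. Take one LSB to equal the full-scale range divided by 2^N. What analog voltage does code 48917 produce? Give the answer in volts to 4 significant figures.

6.046 V

Range is 8.1 V. LSB = 8.1 V / 2^16.
V_out = V_min + code × LSB = 0 V + 48917 × 8.1 V / 65536
      = 0 V + 6.04595 V = 6.04595 V.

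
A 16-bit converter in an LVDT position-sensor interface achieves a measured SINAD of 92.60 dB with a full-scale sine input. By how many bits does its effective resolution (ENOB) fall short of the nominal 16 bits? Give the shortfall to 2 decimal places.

Effective bits = (92.60 − 1.76)/6.02 = 15.0897.
16 − 15.0897 = 0.91 bits below nominal.

0.91 bits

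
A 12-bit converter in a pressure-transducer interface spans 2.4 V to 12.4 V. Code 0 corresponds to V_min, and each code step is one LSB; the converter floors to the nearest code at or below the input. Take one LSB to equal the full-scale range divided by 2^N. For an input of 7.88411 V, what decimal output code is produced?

2246

Range = 12.4 − (2.4) = 10 V. LSB = 10 V / 2^12 ≈ 2.441 mV.
code = ⌊(V_in − V_min)/LSB⌋ = ⌊(V_in − V_min) × 2^12 / range⌋
     = ⌊(7.88411 − (2.4)) × 4096 / 10⌋ = ⌊5.48411 × 4096/10⌋
     = ⌊2246.291⌋ = 2246.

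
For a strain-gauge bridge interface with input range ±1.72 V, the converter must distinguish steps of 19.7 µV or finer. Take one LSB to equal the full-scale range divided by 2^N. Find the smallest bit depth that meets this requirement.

18 bits

The full-scale span is 1.72 − (-1.72) = 3.44 V.
Required number of levels: 3.44/19.7 µV = 174620; smallest N with 2^N ≥ that is 18.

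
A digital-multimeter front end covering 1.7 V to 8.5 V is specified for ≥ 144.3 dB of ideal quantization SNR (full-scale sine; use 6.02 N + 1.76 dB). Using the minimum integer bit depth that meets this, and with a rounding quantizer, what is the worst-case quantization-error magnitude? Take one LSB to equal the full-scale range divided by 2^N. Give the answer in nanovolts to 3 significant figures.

Span: 8.5 V − (1.7 V) = 6.8 V.
Solving 6.02 N ≥ 144.3 − 1.76: N ≥ 23.678. Round up → N = 24.
One LSB is 6.8 V / 16777216 = 405.31 nV.
|e|_max = LSB/2 = 203 nV.

203 nV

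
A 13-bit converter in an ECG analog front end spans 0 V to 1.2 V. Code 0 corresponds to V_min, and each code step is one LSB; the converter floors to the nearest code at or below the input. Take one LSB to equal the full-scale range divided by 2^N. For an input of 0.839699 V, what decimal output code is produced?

Range is 1.2 V. LSB = 1.2 V / 2^13 ≈ 146.5 µV.
(V_in − V_min) × 2^13/range = (0.839699 − (0)) × 8192/1.2 = 5732.345.
Floor → code = 5732.

5732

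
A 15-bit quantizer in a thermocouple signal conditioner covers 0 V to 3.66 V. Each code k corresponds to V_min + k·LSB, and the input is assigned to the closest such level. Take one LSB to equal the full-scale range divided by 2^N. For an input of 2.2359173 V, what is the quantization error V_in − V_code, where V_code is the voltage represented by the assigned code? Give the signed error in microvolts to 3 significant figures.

Range is 3.66 V. LSB = 3.66 V / 2^15 ≈ 111.7 µV.
(V_in − V_min)/LSB = (2.2359173 − (0)) × 32768/3.66 = 20018.1798 → nearest code k = 20018.
Reconstructed level: 0 + 20018 × 3.66/32768 V = 2.2358972168 V.
e = 2.2359173 − (2.2358972168) = +20.1 µV.

+20.1 µV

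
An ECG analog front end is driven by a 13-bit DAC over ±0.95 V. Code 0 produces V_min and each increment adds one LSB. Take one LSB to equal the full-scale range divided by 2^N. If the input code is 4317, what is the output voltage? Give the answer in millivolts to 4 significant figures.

51.26 mV

Span: 0.95 V − (-0.95 V) = 1.9 V. LSB = 1.9 V / 2^13.
Output = V_min + (4317/8192) × range = -0.95 + 0.526978 × 1.9 V
      = -0.95 + 1.00126 = 0.0512573 V.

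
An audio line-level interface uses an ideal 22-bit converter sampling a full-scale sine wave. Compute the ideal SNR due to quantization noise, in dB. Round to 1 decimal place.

134.2 dB

6.02(22) + 1.76 = 132.44 + 1.76 = 134.20 dB.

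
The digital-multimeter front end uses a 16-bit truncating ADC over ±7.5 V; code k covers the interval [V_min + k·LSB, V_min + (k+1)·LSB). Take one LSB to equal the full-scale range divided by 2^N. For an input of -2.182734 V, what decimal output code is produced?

Range = 7.5 − (-7.5) = 15 V. LSB = 15 V / 2^16 ≈ 228.9 µV.
V_in − V_min = -2.182734 − (-7.5) = 5.317266 V.
Divide by LSB: 5.317266 × 65536/15 = 23231.4896.
Truncating gives code 23231.

23231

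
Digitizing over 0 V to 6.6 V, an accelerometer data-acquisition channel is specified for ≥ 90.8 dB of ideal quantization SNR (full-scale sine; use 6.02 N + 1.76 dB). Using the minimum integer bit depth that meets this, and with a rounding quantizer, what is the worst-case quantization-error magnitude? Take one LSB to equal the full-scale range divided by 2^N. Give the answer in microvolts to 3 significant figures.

V_FS = 6.6 V.
Solving 6.02 N ≥ 90.8 − 1.76: N ≥ 14.791. Round up → N = 15.
Step size = 6.6/32768 V = 201.42 µV.
|e|_max = LSB/2 = 101 µV.

101 µV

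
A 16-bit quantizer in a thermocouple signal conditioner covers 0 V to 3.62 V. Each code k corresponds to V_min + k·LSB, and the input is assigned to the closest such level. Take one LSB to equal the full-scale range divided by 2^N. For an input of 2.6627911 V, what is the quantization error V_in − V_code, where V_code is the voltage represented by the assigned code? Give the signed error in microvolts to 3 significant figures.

−10.1 µV

Range is 3.62 V. LSB = 3.62 V / 2^16 ≈ 55.24 µV.
(V_in − V_min)/LSB = (2.6627911 − (0)) × 65536/3.62 = 48206.8170 → nearest code k = 48207.
V_code = 0 + (48207/65536) × 3.62 = 2.6628012085 V.
e = 2.6627911 − (2.6628012085) = −10.1 µV.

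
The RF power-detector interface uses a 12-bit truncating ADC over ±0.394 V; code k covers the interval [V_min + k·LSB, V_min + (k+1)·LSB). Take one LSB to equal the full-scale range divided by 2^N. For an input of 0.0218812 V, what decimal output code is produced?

2161

Full-scale range = 0.394 V − (-0.394 V) = 0.788 V. LSB = 0.788 V / 2^12 ≈ 192.4 µV.
(V_in − V_min) × 2^12/range = (0.0218812 − (-0.394)) × 4096/0.788 = 2161.738.
Floor → code = 2161.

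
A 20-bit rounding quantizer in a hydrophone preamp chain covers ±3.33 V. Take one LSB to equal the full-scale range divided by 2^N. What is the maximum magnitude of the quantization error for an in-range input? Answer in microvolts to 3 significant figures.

The full-scale span is 3.33 − (-3.33) = 6.66 V.
LSB = 6.66 V ÷ 2^20 = 6.66/1048576 V = 6.3515 µV.
A rounding quantizer has |error| ≤ LSB/2 = 3.18 µV.

3.18 µV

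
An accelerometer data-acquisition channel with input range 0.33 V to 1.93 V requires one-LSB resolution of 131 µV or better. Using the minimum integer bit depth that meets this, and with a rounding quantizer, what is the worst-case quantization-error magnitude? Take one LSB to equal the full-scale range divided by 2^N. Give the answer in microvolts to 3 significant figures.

48.8 µV

Range = 1.93 − (0.33) = 1.6 V.
Need 2^N ≥ 1.6 V / 131 µV = 12210 → N_min = 14.
One LSB is 1.6 V / 16384 = 97.656 µV.
|e|_max = LSB/2 = 48.8 µV.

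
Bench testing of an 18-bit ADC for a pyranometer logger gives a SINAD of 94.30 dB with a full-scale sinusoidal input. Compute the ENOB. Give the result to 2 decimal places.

15.37 bits

ENOB = (SINAD − 1.76) / 6.02 = (94.30 − 1.76) / 6.02 = 92.54 / 6.02 = 15.3721.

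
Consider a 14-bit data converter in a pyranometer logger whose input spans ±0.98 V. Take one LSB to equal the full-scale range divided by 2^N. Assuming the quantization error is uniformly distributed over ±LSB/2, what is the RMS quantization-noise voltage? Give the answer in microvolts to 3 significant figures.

34.5 µV

Range = 0.98 − (-0.98) = 1.96 V.
LSB = 1.96 V ÷ 2^14 = 1.96/16384 V = 119.63 µV.
σ_q = LSB/√12 = 119.63 µV/3.4641 = 34.5 µV.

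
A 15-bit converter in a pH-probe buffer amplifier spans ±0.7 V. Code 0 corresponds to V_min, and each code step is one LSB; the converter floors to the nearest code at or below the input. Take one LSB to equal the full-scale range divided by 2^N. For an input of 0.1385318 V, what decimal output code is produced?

Range = 0.7 − (-0.7) = 1.4 V. LSB = 1.4 V / 2^15 ≈ 42.72 µV.
(V_in − V_min) × 2^15/range = (0.1385318 − (-0.7)) × 32768/1.4 = 19626.436.
Floor → code = 19626.

19626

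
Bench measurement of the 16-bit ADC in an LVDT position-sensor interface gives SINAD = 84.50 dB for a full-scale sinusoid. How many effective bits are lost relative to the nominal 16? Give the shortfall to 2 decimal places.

N_eff = (84.50 − 1.76)/6.02 = 13.7442 bits.
16 − 13.7442 = 2.26 bits below nominal.

2.26 bits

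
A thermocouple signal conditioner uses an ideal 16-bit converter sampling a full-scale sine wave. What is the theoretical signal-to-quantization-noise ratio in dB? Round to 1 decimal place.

For an ideal N-bit converter with full-scale sine input, SNR = 6.02 N + 1.76 dB. SNR = 6.02 × 16 + 1.76 = 96.32 + 1.76 = 98.08 dB.

98.1 dB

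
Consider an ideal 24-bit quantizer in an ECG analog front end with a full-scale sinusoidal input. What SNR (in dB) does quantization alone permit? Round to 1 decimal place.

SNR = 6.02·24 + 1.76 = 146.24 dB.

146.2 dB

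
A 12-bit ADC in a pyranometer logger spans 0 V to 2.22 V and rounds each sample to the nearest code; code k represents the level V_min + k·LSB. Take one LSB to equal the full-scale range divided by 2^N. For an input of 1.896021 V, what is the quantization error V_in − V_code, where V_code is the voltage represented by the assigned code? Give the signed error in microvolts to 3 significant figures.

Full-scale range = 2.22 V. LSB = 2.22 V / 2^12 ≈ 0.5420 mV.
Position in LSBs: (1.896021 − (0)) × 4096/2.22 = 3498.2442; rounding gives k = 3498.
V_code = V_min + k × range/2^12 = 0 + 3498 × 2.22/4096 = 1.895888672 V.
V_in − V_code = 1.896021 − (1.895888672) = +132 µV.

+132 µV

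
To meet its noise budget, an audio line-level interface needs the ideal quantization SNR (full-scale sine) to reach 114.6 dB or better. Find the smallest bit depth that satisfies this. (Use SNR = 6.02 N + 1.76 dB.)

Solving 6.02 N ≥ 114.6 − 1.76: N ≥ 18.744. Round up → N = 19.

19 bits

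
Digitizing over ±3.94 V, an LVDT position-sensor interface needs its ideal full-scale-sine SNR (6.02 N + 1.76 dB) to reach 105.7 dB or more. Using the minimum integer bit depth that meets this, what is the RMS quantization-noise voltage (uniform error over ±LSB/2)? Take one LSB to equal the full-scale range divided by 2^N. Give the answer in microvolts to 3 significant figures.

Range = 3.94 − (-3.94) = 7.88 V.
Required N = ⌈(105.7 − 1.76)/6.02⌉ = ⌈17.266⌉ = 18.
One LSB is 7.88 V / 262144 = 30.060 µV.
σ_q = LSB/√12 = 30.060 µV/3.4641 = 8.68 µV.

8.68 µV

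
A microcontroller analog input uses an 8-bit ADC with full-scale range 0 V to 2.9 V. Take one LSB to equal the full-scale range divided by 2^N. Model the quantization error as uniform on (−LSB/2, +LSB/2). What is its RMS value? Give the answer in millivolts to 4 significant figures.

3.270 mV

Full-scale range = 2.9 V.
LSB = 2.9 V / 2^8 = 11.3281 mV.
V_rms = LSB/√12 = 11.3281 mV / √12 = 3.270 mV.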